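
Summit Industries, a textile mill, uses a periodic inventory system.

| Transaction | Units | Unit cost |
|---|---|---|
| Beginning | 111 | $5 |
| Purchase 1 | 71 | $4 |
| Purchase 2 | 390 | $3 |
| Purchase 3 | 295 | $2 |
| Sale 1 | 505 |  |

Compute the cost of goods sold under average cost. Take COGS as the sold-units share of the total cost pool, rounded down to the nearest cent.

Sale 1, sell 505: 505/867 × $2,599.00 → $1,513.83
Ending inventory (cost pool remaining) = $1,085.17
Check: goods available $2,599.00 = COGS $1,513.83 + ending $1,085.17

COGS = $1,513.83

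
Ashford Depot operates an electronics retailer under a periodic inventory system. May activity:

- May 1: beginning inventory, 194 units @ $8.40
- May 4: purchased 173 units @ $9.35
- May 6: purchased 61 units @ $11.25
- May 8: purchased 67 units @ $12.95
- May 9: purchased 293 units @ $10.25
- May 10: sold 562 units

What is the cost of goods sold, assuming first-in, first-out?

May 10, 562 sold [FIFO — oldest first]: 194 @ $8.40 + 173 @ $9.35 + 61 @ $11.25 + 67 @ $12.95 + 67 @ $10.25 = $5,487.80
Ending inventory: 226 @ $10.25 = $2,316.50

COGS = $5,487.80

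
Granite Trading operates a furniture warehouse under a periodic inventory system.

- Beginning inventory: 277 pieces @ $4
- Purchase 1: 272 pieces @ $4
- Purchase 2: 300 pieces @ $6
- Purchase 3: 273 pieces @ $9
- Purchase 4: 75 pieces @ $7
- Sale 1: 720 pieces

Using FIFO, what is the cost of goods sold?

Sale 1 (720) [FIFO — oldest first]: 277 @ $4 + 272 @ $4 + 171 @ $6 = $3,222
Ending inventory: 129 @ $6 + 273 @ $9 + 75 @ $7 = $3,756
Check: goods available $6,978 = COGS $3,222 + ending $3,756

COGS = $3,222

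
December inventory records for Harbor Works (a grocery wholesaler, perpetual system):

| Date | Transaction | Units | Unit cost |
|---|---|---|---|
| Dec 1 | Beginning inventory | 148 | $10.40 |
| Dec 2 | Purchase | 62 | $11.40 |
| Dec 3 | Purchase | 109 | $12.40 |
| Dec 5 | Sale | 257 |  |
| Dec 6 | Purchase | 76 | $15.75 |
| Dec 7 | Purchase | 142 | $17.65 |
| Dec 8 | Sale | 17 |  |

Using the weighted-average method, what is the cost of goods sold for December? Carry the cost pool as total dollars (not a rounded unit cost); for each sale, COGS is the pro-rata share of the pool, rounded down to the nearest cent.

COGS = $3,165.66

After Dec 1: 148 on hand, pool $1,539.20 (≈ $10.4000 each)
After Dec 2: 210 on hand, pool $2,246.00 (≈ $10.6952 each)
After Dec 3: 319 on hand, pool $3,597.60 (≈ $11.2777 each)
Dec 5, sell 257: 257/319 × $3,597.60 → $2,898.37
After Dec 6: 138 on hand, pool $1,896.23 (≈ $13.7408 each)
After Dec 7: 280 on hand, pool $4,402.53 (≈ $15.7233 each)
Dec 8, sell 17: 17/280 × $4,402.53 → $267.29
Total COGS = $2,898.37 + $267.29 = $3,165.66
Ending inventory (cost pool remaining) = $4,135.24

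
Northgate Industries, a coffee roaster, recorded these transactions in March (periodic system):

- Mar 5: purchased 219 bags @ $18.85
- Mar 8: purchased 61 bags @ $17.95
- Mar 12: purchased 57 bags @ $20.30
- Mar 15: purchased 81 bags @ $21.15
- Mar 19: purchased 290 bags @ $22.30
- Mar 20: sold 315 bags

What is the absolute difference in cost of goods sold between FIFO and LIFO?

$1,062.15

FIFO COGS: 219 @ $18.85 + 61 @ $17.95 + 35 @ $20.30 = $5,933.60
LIFO COGS: 290 @ $22.30 + 25 @ $21.15 = $6,995.75
Difference = |$5,933.60 − $6,995.75| = $1,062.15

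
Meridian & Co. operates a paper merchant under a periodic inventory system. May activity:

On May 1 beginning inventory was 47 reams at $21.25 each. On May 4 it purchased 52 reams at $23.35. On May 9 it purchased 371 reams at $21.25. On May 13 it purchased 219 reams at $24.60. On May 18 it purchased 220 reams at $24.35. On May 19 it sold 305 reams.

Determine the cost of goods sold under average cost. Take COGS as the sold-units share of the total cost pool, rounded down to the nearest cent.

May 19, sell 305: 305/909 × $20,841.10 → $6,992.88
Ending inventory (cost pool remaining) = $13,848.22

COGS = $6,992.88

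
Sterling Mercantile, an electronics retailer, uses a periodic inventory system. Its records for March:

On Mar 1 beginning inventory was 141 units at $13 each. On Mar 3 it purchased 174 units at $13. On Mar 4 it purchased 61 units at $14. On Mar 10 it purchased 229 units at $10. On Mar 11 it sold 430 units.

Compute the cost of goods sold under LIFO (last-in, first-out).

Mar 11, 430 sold [LIFO — newest first]: 229 @ $10 + 61 @ $14 + 140 @ $13 = $4,964
Ending inventory: 141 @ $13 + 34 @ $13 = $2,275

COGS = $4,964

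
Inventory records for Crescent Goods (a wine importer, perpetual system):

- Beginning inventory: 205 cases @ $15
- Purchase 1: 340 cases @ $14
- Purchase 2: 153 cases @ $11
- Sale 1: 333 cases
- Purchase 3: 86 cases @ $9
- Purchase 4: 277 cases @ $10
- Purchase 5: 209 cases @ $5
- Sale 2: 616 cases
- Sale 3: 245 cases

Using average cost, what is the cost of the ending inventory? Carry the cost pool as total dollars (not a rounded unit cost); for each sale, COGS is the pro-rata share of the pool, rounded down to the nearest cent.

After Beginning: 205 on hand, pool $3,075.00 (≈ $15.0000 each)
After Purchase 1: 545 on hand, pool $7,835.00 (≈ $14.3761 each)
After Purchase 2: 698 on hand, pool $9,518.00 (≈ $13.6361 each)
Sale 1, sell 333: 333/698 × $9,518.00 → $4,540.82
After Purchase 3: 451 on hand, pool $5,751.18 (≈ $12.7521 each)
After Purchase 4: 728 on hand, pool $8,521.18 (≈ $11.7049 each)
After Purchase 5: 937 on hand, pool $9,566.18 (≈ $10.2094 each)
Sale 2, sell 616: 616/937 × $9,566.18 → $6,288.97
Sale 3, sell 245: 245/321 × $3,277.21 → $2,501.29
Total COGS = $4,540.82 + $6,288.97 + $2,501.29 = $13,331.08
Ending inventory (cost pool remaining) = $775.92
Check: goods available $14,107.00 = COGS $13,331.08 + ending $775.92

Ending inventory = $775.92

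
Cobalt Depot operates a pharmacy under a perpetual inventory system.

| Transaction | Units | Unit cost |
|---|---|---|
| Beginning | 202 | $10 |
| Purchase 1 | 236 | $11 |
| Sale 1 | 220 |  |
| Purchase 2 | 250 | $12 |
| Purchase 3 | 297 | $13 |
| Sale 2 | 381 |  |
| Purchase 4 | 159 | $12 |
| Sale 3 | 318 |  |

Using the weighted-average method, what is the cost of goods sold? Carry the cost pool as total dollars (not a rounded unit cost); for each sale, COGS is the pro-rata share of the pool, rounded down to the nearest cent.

COGS = $10,689.47

After Beginning: 202 on hand, pool $2,020.00 (≈ $10.0000 each)
After Purchase 1: 438 on hand, pool $4,616.00 (≈ $10.5388 each)
Sale 1, sell 220: 220/438 × $4,616.00 → $2,318.53
After Purchase 2: 468 on hand, pool $5,297.47 (≈ $11.3194 each)
After Purchase 3: 765 on hand, pool $9,158.47 (≈ $11.9719 each)
Sale 2, sell 381: 381/765 × $9,158.47 → $4,561.27
After Purchase 4: 543 on hand, pool $6,505.20 (≈ $11.9801 each)
Sale 3, sell 318: 318/543 × $6,505.20 → $3,809.67
Total COGS = $2,318.53 + $4,561.27 + $3,809.67 = $10,689.47
Ending inventory (cost pool remaining) = $2,695.53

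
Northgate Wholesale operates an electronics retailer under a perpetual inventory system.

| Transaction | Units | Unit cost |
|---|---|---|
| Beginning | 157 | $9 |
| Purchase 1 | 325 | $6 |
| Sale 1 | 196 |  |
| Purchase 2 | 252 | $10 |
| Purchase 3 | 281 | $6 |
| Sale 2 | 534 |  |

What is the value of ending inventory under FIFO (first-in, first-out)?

Sale 1 (196) [FIFO — oldest first]: 157 @ $9 + 39 @ $6 = $1,647
Sale 2 (534) [FIFO — oldest first]: 286 @ $6 + 248 @ $10 = $4,196
Total COGS = $1,647 + $4,196 = $5,843
Ending inventory: 4 @ $10 + 281 @ $6 = $1,726

Ending inventory = $1,726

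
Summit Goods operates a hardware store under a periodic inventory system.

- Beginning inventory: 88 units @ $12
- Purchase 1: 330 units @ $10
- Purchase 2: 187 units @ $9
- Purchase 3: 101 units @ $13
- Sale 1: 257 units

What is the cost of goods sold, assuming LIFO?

Sale 1 (257) [LIFO — newest first]: 101 @ $13 + 156 @ $9 = $2,717
Ending inventory: 88 @ $12 + 330 @ $10 + 31 @ $9 = $4,635
Check: goods available $7,352 = COGS $2,717 + ending $4,635

COGS = $2,717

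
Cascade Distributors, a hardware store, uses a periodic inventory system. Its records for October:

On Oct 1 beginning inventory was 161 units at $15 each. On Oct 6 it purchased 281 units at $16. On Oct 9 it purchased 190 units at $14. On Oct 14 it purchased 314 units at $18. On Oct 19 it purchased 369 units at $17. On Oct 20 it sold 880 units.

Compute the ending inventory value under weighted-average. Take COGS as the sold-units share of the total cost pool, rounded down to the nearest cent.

Ending inventory = $7,110.85

Oct 20, sell 880: 880/1315 × $21,496.00 → $14,385.15
Ending inventory (cost pool remaining) = $7,110.85
Check: goods available $21,496.00 = COGS $14,385.15 + ending $7,110.85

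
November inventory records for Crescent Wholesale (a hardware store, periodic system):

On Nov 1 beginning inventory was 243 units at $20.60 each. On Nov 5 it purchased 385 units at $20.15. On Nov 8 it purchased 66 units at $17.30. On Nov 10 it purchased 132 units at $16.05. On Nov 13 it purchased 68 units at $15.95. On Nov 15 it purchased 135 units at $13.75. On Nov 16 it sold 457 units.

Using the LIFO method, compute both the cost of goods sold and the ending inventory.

COGS = $7,329.65; ending inventory = $11,635.15

Nov 16, 457 sold [LIFO — newest first]: 135 @ $13.75 + 68 @ $15.95 + 132 @ $16.05 + 66 @ $17.30 + 56 @ $20.15 = $7,329.65
Ending inventory: 243 @ $20.60 + 329 @ $20.15 = $11,635.15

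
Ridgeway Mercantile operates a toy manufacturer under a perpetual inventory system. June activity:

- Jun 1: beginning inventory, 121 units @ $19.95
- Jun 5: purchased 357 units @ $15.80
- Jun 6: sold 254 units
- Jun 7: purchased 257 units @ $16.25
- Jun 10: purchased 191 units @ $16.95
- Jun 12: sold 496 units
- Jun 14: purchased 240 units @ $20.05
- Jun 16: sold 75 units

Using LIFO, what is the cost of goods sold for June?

COGS = $13,689.05

Jun 6, 254 sold [LIFO — newest first]: 254 @ $15.80 = $4,013.20
Jun 12, 496 sold [LIFO — newest first]: 191 @ $16.95 + 257 @ $16.25 + 48 @ $15.80 = $8,172.10
Jun 16, 75 sold [LIFO — newest first]: 75 @ $20.05 = $1,503.75
Total COGS = $4,013.20 + $8,172.10 + $1,503.75 = $13,689.05
Ending inventory: 121 @ $19.95 + 55 @ $15.80 + 165 @ $20.05 = $6,591.20
Check: goods available $20,280.25 = COGS $13,689.05 + ending $6,591.20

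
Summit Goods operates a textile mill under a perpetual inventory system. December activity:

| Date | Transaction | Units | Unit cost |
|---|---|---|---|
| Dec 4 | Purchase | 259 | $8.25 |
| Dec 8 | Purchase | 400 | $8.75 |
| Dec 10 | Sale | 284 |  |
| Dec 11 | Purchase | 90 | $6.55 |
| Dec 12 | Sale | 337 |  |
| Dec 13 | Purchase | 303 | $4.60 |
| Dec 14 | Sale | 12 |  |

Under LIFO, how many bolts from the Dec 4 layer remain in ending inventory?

Dec 10, 284 sold [LIFO — newest first]: 284 @ $8.75 = $2,485.00
Dec 12, 337 sold [LIFO — newest first]: 90 @ $6.55 + 116 @ $8.75 + 131 @ $8.25 = $2,685.25
Dec 14, 12 sold [LIFO — newest first]: 12 @ $4.60 = $55.20
Total COGS = $2,485.00 + $2,685.25 + $55.20 = $5,225.45
Ending inventory: 128 @ $8.25 + 291 @ $4.60 = $2,394.60

128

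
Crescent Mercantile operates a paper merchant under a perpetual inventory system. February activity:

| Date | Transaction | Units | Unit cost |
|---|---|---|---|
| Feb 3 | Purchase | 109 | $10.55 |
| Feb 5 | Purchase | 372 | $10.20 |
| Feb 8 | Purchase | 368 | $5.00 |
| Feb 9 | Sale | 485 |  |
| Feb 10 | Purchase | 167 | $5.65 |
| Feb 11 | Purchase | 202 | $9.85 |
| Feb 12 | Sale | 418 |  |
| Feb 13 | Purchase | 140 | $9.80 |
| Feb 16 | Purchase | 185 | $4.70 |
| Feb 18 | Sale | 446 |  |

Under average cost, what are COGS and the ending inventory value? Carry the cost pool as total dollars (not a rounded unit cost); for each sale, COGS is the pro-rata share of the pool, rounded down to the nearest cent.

After Feb 3: 109 on hand, pool $1,149.95 (≈ $10.5500 each)
After Feb 5: 481 on hand, pool $4,944.35 (≈ $10.2793 each)
After Feb 8: 849 on hand, pool $6,784.35 (≈ $7.9910 each)
Feb 9, sell 485: 485/849 × $6,784.35 → $3,875.62
After Feb 10: 531 on hand, pool $3,852.28 (≈ $7.2548 each)
After Feb 11: 733 on hand, pool $5,841.98 (≈ $7.9700 each)
Feb 12, sell 418: 418/733 × $5,841.98 → $3,331.44
After Feb 13: 455 on hand, pool $3,882.54 (≈ $8.5331 each)
After Feb 16: 640 on hand, pool $4,752.04 (≈ $7.4251 each)
Feb 18, sell 446: 446/640 × $4,752.04 → $3,311.57
Total COGS = $3,875.62 + $3,331.44 + $3,311.57 = $10,518.63
Ending inventory (cost pool remaining) = $1,440.47

COGS = $10,518.63; ending inventory = $1,440.47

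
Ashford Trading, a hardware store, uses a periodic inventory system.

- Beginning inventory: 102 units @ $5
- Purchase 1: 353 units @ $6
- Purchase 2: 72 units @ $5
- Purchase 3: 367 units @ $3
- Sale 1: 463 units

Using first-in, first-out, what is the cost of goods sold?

COGS = $2,668

Sale 1 (463) [FIFO — oldest first]: 102 @ $5 + 353 @ $6 + 8 @ $5 = $2,668
Ending inventory: 64 @ $5 + 367 @ $3 = $1,421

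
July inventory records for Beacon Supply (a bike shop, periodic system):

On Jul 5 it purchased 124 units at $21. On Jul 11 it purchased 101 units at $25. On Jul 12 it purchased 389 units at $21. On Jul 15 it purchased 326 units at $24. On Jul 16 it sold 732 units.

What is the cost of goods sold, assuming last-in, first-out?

COGS = $16,418

Jul 16, 732 sold [LIFO — newest first]: 326 @ $24 + 389 @ $21 + 17 @ $25 = $16,418
Ending inventory: 124 @ $21 + 84 @ $25 = $4,704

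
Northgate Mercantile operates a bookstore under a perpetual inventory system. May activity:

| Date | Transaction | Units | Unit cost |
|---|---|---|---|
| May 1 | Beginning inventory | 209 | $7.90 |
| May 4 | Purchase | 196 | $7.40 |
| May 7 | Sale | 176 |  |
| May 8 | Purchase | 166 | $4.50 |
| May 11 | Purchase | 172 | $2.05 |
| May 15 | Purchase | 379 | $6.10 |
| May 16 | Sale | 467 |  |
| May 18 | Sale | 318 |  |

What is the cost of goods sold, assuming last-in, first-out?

COGS = $5,241.10

May 7, 176 sold [LIFO — newest first]: 176 @ $7.40 = $1,302.40
May 16, 467 sold [LIFO — newest first]: 379 @ $6.10 + 88 @ $2.05 = $2,492.30
May 18, 318 sold [LIFO — newest first]: 84 @ $2.05 + 166 @ $4.50 + 20 @ $7.40 + 48 @ $7.90 = $1,446.40
Total COGS = $1,302.40 + $2,492.30 + $1,446.40 = $5,241.10
Ending inventory: 161 @ $7.90 = $1,271.90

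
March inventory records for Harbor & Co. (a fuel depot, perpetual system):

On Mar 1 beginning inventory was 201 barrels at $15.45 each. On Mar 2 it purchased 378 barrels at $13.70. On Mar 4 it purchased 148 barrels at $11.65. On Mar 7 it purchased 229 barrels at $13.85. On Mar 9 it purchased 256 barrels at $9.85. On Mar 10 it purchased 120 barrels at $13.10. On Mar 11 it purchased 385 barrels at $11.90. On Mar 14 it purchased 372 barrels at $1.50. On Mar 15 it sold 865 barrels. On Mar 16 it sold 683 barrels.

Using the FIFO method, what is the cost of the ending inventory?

Ending inventory = $2,569.10

Mar 15, 865 sold [FIFO — oldest first]: 201 @ $15.45 + 378 @ $13.70 + 148 @ $11.65 + 138 @ $13.85 = $11,919.55
Mar 16, 683 sold [FIFO — oldest first]: 91 @ $13.85 + 256 @ $9.85 + 120 @ $13.10 + 216 @ $11.90 = $7,924.35
Total COGS = $11,919.55 + $7,924.35 = $19,843.90
Ending inventory: 169 @ $11.90 + 372 @ $1.50 = $2,569.10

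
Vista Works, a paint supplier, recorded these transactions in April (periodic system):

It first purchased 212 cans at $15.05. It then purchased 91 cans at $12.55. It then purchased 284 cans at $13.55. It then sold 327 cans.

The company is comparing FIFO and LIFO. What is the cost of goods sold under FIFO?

FIFO COGS: 212 @ $15.05 + 91 @ $12.55 + 24 @ $13.55 = $4,657.85
LIFO COGS: 284 @ $13.55 + 43 @ $12.55 = $4,387.85

COGS = $4,657.85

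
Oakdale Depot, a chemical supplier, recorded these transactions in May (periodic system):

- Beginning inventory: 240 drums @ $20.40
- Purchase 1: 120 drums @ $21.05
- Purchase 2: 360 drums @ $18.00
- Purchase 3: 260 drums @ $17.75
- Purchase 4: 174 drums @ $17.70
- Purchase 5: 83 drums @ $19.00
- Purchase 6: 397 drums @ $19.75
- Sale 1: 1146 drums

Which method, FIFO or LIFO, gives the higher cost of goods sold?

FIFO COGS: 240 @ $20.40 + 120 @ $21.05 + 360 @ $18.00 + 260 @ $17.75 + 166 @ $17.70 = $21,455.20
LIFO COGS: 397 @ $19.75 + 83 @ $19.00 + 174 @ $17.70 + 260 @ $17.75 + 232 @ $18.00 = $21,288.55

FIFO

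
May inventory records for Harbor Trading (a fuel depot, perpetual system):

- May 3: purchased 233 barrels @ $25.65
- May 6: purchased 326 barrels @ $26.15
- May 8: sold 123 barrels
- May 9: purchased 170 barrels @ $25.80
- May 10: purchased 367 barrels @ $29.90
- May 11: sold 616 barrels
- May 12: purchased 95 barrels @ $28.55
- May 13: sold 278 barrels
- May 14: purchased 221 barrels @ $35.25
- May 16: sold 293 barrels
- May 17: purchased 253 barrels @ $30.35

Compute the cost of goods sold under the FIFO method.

May 8, 123 sold [FIFO — oldest first]: 123 @ $25.65 = $3,154.95
May 11, 616 sold [FIFO — oldest first]: 110 @ $25.65 + 326 @ $26.15 + 170 @ $25.80 + 10 @ $29.90 = $16,031.40
May 13, 278 sold [FIFO — oldest first]: 278 @ $29.90 = $8,312.20
May 16, 293 sold [FIFO — oldest first]: 79 @ $29.90 + 95 @ $28.55 + 119 @ $35.25 = $9,269.10
Total COGS = $3,154.95 + $16,031.40 + $8,312.20 + $9,269.10 = $36,767.65
Ending inventory: 102 @ $35.25 + 253 @ $30.35 = $11,274.05
Check: goods available $48,041.70 = COGS $36,767.65 + ending $11,274.05

COGS = $36,767.65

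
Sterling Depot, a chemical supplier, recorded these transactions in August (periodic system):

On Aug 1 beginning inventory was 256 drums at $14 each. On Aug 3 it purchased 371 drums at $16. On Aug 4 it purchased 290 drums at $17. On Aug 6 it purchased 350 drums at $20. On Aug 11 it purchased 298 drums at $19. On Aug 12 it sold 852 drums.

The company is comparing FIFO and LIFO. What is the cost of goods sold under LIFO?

COGS = $16,130

FIFO COGS: 256 @ $14 + 371 @ $16 + 225 @ $17 = $13,345
LIFO COGS: 298 @ $19 + 350 @ $20 + 204 @ $17 = $16,130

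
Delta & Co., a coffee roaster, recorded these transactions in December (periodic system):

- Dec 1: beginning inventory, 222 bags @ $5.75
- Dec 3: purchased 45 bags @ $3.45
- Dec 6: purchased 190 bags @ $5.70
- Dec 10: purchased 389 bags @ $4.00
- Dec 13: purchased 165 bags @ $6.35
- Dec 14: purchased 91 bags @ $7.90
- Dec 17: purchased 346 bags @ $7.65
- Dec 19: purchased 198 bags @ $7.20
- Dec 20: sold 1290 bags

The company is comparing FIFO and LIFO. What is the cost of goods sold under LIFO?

COGS = $7,970.85

FIFO COGS: 222 @ $5.75 + 45 @ $3.45 + 190 @ $5.70 + 389 @ $4.00 + 165 @ $6.35 + 91 @ $7.90 + 188 @ $7.65 = $7,275.60
LIFO COGS: 198 @ $7.20 + 346 @ $7.65 + 91 @ $7.90 + 165 @ $6.35 + 389 @ $4.00 + 101 @ $5.70 = $7,970.85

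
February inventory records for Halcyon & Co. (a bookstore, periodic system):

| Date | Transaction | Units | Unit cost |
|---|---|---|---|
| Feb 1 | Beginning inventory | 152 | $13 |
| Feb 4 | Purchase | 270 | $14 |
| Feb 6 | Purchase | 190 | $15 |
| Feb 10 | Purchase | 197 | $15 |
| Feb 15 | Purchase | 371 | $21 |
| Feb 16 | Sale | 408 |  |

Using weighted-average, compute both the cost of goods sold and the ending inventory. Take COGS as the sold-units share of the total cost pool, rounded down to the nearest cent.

Feb 16, sell 408: 408/1180 × $19,352.00 → $6,691.20
Ending inventory (cost pool remaining) = $12,660.80
Check: goods available $19,352.00 = COGS $6,691.20 + ending $12,660.80

COGS = $6,691.20; ending inventory = $12,660.80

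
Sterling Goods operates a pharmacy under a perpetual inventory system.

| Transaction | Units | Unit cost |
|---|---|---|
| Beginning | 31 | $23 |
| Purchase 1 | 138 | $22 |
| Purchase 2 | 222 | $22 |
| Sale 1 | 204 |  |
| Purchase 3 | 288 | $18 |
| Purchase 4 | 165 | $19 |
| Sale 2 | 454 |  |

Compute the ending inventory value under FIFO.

Sale 1 (204) [FIFO — oldest first]: 31 @ $23 + 138 @ $22 + 35 @ $22 = $4,519
Sale 2 (454) [FIFO — oldest first]: 187 @ $22 + 267 @ $18 = $8,920
Total COGS = $4,519 + $8,920 = $13,439
Ending inventory: 21 @ $18 + 165 @ $19 = $3,513

Ending inventory = $3,513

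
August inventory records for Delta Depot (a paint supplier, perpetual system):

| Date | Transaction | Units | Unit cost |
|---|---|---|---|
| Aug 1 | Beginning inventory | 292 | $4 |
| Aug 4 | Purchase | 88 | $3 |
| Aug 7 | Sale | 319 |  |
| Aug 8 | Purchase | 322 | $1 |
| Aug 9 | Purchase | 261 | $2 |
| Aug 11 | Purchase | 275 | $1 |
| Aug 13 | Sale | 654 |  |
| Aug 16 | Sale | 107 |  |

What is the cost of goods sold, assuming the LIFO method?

COGS = $2,210

Aug 7, 319 sold [LIFO — newest first]: 88 @ $3 + 231 @ $4 = $1,188
Aug 13, 654 sold [LIFO — newest first]: 275 @ $1 + 261 @ $2 + 118 @ $1 = $915
Aug 16, 107 sold [LIFO — newest first]: 107 @ $1 = $107
Total COGS = $1,188 + $915 + $107 = $2,210
Ending inventory: 61 @ $4 + 97 @ $1 = $341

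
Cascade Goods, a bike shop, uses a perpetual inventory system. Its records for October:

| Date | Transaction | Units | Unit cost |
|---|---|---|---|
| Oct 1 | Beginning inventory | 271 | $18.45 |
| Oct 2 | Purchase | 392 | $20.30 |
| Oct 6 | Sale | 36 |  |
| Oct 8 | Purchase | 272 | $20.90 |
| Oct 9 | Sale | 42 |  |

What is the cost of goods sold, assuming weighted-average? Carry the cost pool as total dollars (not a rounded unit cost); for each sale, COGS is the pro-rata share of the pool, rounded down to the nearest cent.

After Oct 1: 271 on hand, pool $4,999.95 (≈ $18.4500 each)
After Oct 2: 663 on hand, pool $12,957.55 (≈ $19.5438 each)
Oct 6, sell 36: 36/663 × $12,957.55 → $703.57
After Oct 8: 899 on hand, pool $17,938.78 (≈ $19.9541 each)
Oct 9, sell 42: 42/899 × $17,938.78 → $838.07
Total COGS = $703.57 + $838.07 = $1,541.64
Ending inventory (cost pool remaining) = $17,100.71
Check: goods available $18,642.35 = COGS $1,541.64 + ending $17,100.71

COGS = $1,541.64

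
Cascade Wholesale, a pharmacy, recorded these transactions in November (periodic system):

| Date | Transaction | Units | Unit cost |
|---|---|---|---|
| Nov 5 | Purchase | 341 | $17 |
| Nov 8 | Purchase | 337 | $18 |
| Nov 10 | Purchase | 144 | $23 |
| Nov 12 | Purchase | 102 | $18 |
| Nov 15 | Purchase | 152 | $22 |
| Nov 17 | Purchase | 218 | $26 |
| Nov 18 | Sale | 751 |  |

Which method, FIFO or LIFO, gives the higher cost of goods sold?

FIFO COGS: 341 @ $17 + 337 @ $18 + 73 @ $23 = $13,542
LIFO COGS: 218 @ $26 + 152 @ $22 + 102 @ $18 + 144 @ $23 + 135 @ $18 = $16,590

LIFO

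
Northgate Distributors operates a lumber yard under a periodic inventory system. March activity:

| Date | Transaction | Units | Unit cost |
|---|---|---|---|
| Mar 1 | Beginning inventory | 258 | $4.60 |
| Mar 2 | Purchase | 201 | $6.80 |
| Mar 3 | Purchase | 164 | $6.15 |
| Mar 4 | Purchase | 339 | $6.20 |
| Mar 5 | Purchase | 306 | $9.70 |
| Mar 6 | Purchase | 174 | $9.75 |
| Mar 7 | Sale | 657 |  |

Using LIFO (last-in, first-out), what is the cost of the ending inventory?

Ending inventory = $4,566.60

Mar 7, 657 sold [LIFO — newest first]: 174 @ $9.75 + 306 @ $9.70 + 177 @ $6.20 = $5,762.10
Ending inventory: 258 @ $4.60 + 201 @ $6.80 + 164 @ $6.15 + 162 @ $6.20 = $4,566.60
Check: goods available $10,328.70 = COGS $5,762.10 + ending $4,566.60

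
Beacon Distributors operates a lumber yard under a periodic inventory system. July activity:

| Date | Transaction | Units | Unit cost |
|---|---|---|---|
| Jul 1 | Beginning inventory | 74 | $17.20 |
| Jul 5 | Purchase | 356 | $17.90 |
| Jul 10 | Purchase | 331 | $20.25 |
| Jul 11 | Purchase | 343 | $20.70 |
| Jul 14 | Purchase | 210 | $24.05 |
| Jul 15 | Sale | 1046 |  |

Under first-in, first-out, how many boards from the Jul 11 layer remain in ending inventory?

58

Jul 15, 1046 sold [FIFO — oldest first]: 74 @ $17.20 + 356 @ $17.90 + 331 @ $20.25 + 285 @ $20.70 = $20,247.45
Ending inventory: 58 @ $20.70 + 210 @ $24.05 = $6,251.10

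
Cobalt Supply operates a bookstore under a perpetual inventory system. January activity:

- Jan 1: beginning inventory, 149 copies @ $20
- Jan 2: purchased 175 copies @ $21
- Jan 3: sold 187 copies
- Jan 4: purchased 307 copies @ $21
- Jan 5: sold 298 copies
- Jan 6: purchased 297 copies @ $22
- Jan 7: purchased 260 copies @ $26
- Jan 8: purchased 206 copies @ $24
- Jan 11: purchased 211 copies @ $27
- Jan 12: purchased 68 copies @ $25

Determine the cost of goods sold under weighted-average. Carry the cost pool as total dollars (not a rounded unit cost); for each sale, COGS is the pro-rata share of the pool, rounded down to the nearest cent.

After Jan 1: 149 on hand, pool $2,980.00 (≈ $20.0000 each)
After Jan 2: 324 on hand, pool $6,655.00 (≈ $20.5401 each)
Jan 3, sell 187: 187/324 × $6,655.00 → $3,841.00
After Jan 4: 444 on hand, pool $9,261.00 (≈ $20.8581 each)
Jan 5, sell 298: 298/444 × $9,261.00 → $6,215.71
After Jan 6: 443 on hand, pool $9,579.29 (≈ $21.6237 each)
After Jan 7: 703 on hand, pool $16,339.29 (≈ $23.2422 each)
After Jan 8: 909 on hand, pool $21,283.29 (≈ $23.4140 each)
After Jan 11: 1120 on hand, pool $26,980.29 (≈ $24.0895 each)
After Jan 12: 1188 on hand, pool $28,680.29 (≈ $24.1417 each)
Total COGS = $3,841.00 + $6,215.71 = $10,056.71
Ending inventory (cost pool remaining) = $28,680.29
Check: goods available $38,737.00 = COGS $10,056.71 + ending $28,680.29

COGS = $10,056.71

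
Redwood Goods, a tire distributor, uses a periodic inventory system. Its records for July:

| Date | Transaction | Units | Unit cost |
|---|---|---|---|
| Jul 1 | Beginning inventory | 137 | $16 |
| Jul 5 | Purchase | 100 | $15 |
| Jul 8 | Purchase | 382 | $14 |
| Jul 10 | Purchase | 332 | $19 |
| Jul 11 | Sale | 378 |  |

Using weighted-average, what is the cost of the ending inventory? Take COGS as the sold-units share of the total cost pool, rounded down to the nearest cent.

Jul 11, sell 378: 378/951 × $15,348.00 → $6,100.46
Ending inventory (cost pool remaining) = $9,247.54

Ending inventory = $9,247.54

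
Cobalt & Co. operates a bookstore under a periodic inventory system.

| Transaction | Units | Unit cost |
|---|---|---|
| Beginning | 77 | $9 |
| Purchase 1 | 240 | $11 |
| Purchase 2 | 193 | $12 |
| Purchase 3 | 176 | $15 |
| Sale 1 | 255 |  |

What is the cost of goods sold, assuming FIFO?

Sale 1 (255) [FIFO — oldest first]: 77 @ $9 + 178 @ $11 = $2,651
Ending inventory: 62 @ $11 + 193 @ $12 + 176 @ $15 = $5,638
Check: goods available $8,289 = COGS $2,651 + ending $5,638

COGS = $2,651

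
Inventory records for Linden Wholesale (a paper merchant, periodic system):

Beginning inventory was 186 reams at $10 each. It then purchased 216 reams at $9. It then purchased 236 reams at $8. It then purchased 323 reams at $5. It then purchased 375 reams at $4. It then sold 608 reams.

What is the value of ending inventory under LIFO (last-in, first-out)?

Ending inventory = $6,142

Sale 1 (608) [LIFO — newest first]: 375 @ $4 + 233 @ $5 = $2,665
Ending inventory: 186 @ $10 + 216 @ $9 + 236 @ $8 + 90 @ $5 = $6,142
Check: goods available $8,807 = COGS $2,665 + ending $6,142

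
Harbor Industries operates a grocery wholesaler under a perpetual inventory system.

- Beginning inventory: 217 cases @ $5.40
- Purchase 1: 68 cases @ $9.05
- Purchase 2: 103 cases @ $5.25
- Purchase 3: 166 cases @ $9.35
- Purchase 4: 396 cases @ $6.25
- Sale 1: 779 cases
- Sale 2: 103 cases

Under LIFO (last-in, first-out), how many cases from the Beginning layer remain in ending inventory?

68

Sale 1 (779) [LIFO — newest first]: 396 @ $6.25 + 166 @ $9.35 + 103 @ $5.25 + 68 @ $9.05 + 46 @ $5.40 = $5,431.65
Sale 2 (103) [LIFO — newest first]: 103 @ $5.40 = $556.20
Total COGS = $5,431.65 + $556.20 = $5,987.85
Ending inventory: 68 @ $5.40 = $367.20
Check: goods available $6,355.05 = COGS $5,987.85 + ending $367.20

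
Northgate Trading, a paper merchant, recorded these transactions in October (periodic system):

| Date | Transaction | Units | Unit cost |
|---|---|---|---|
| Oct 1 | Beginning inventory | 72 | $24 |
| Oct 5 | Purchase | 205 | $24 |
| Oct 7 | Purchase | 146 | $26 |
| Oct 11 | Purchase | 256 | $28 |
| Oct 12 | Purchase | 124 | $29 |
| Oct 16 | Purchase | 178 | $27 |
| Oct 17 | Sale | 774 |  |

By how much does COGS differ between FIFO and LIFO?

FIFO COGS: 72 @ $24 + 205 @ $24 + 146 @ $26 + 256 @ $28 + 95 @ $29 = $20,367
LIFO COGS: 178 @ $27 + 124 @ $29 + 256 @ $28 + 146 @ $26 + 70 @ $24 = $21,046
Difference = |$20,367 − $21,046| = $679

$679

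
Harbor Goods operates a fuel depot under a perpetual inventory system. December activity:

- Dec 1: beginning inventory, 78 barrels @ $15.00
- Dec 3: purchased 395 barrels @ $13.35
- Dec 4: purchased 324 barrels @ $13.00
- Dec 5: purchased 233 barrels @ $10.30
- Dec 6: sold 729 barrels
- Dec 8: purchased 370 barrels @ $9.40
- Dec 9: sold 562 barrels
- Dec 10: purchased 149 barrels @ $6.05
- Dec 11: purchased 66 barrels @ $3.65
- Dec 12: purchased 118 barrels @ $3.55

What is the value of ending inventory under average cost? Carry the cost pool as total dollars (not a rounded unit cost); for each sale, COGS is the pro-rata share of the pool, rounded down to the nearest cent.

Ending inventory = $2,745.98

After Dec 1: 78 on hand, pool $1,170.00 (≈ $15.0000 each)
After Dec 3: 473 on hand, pool $6,443.25 (≈ $13.6221 each)
After Dec 4: 797 on hand, pool $10,655.25 (≈ $13.3692 each)
After Dec 5: 1030 on hand, pool $13,055.15 (≈ $12.6749 each)
Dec 6, sell 729: 729/1030 × $13,055.15 → $9,240.00
After Dec 8: 671 on hand, pool $7,293.15 (≈ $10.8691 each)
Dec 9, sell 562: 562/671 × $7,293.15 → $6,108.42
After Dec 10: 258 on hand, pool $2,086.18 (≈ $8.0860 each)
After Dec 11: 324 on hand, pool $2,327.08 (≈ $7.1823 each)
After Dec 12: 442 on hand, pool $2,745.98 (≈ $6.2126 each)
Total COGS = $9,240.00 + $6,108.42 = $15,348.42
Ending inventory (cost pool remaining) = $2,745.98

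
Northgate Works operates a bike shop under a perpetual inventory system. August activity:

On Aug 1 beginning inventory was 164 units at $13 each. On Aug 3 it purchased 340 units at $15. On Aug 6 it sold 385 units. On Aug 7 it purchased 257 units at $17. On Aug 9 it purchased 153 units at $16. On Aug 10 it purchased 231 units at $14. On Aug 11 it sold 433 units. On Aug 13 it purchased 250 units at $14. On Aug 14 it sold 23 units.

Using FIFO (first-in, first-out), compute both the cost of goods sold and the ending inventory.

Aug 6, 385 sold [FIFO — oldest first]: 164 @ $13 + 221 @ $15 = $5,447
Aug 11, 433 sold [FIFO — oldest first]: 119 @ $15 + 257 @ $17 + 57 @ $16 = $7,066
Aug 14, 23 sold [FIFO — oldest first]: 23 @ $16 = $368
Total COGS = $5,447 + $7,066 + $368 = $12,881
Ending inventory: 73 @ $16 + 231 @ $14 + 250 @ $14 = $7,902

COGS = $12,881; ending inventory = $7,902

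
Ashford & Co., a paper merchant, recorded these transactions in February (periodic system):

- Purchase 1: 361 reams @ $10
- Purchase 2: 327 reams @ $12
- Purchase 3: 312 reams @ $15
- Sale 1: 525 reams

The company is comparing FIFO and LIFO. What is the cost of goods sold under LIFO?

FIFO COGS: 361 @ $10 + 164 @ $12 = $5,578
LIFO COGS: 312 @ $15 + 213 @ $12 = $7,236

COGS = $7,236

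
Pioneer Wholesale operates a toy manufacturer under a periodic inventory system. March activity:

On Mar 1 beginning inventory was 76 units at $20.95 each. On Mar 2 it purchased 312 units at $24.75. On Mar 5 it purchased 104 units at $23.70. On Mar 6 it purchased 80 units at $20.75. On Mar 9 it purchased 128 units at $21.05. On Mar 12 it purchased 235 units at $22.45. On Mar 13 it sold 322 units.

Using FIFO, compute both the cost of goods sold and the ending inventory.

COGS = $7,680.70; ending inventory = $13,728.45

Mar 13, 322 sold [FIFO — oldest first]: 76 @ $20.95 + 246 @ $24.75 = $7,680.70
Ending inventory: 66 @ $24.75 + 104 @ $23.70 + 80 @ $20.75 + 128 @ $21.05 + 235 @ $22.45 = $13,728.45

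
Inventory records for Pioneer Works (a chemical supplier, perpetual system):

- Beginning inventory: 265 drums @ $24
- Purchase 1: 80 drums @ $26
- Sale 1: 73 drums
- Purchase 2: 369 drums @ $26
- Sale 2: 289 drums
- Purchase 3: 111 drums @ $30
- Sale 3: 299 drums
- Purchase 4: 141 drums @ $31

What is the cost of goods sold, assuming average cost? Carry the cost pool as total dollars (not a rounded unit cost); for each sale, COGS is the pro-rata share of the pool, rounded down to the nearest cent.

After Beginning: 265 on hand, pool $6,360.00 (≈ $24.0000 each)
After Purchase 1: 345 on hand, pool $8,440.00 (≈ $24.4638 each)
Sale 1, sell 73: 73/345 × $8,440.00 → $1,785.85
After Purchase 2: 641 on hand, pool $16,248.15 (≈ $25.3481 each)
Sale 2, sell 289: 289/641 × $16,248.15 → $7,325.60
After Purchase 3: 463 on hand, pool $12,252.55 (≈ $26.4634 each)
Sale 3, sell 299: 299/463 × $12,252.55 → $7,912.55
After Purchase 4: 305 on hand, pool $8,711.00 (≈ $28.5607 each)
Total COGS = $1,785.85 + $7,325.60 + $7,912.55 = $17,024.00
Ending inventory (cost pool remaining) = $8,711.00

COGS = $17,024.00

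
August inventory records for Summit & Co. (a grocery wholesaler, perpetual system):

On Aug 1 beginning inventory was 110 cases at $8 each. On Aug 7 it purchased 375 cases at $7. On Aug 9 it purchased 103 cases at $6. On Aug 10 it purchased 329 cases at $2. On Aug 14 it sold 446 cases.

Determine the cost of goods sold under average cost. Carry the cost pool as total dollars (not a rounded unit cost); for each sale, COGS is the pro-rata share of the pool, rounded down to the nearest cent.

After Aug 1: 110 on hand, pool $880.00 (≈ $8.0000 each)
After Aug 7: 485 on hand, pool $3,505.00 (≈ $7.2268 each)
After Aug 9: 588 on hand, pool $4,123.00 (≈ $7.0119 each)
After Aug 10: 917 on hand, pool $4,781.00 (≈ $5.2137 each)
Aug 14, sell 446: 446/917 × $4,781.00 → $2,325.32
Ending inventory (cost pool remaining) = $2,455.68

COGS = $2,325.32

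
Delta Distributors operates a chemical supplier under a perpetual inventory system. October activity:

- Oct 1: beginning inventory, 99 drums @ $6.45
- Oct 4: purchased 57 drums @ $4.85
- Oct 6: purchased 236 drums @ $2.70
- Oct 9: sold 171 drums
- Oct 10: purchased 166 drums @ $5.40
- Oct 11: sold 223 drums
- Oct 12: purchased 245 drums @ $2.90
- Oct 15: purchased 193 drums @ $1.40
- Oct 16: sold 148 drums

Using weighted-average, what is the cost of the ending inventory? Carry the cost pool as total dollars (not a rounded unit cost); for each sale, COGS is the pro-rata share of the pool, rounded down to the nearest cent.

Ending inventory = $1,305.76

After Oct 1: 99 on hand, pool $638.55 (≈ $6.4500 each)
After Oct 4: 156 on hand, pool $915.00 (≈ $5.8654 each)
After Oct 6: 392 on hand, pool $1,552.20 (≈ $3.9597 each)
Oct 9, sell 171: 171/392 × $1,552.20 → $677.10
After Oct 10: 387 on hand, pool $1,771.50 (≈ $4.5775 each)
Oct 11, sell 223: 223/387 × $1,771.50 → $1,020.78
After Oct 12: 409 on hand, pool $1,461.22 (≈ $3.5727 each)
After Oct 15: 602 on hand, pool $1,731.42 (≈ $2.8761 each)
Oct 16, sell 148: 148/602 × $1,731.42 → $425.66
Total COGS = $677.10 + $1,020.78 + $425.66 = $2,123.54
Ending inventory (cost pool remaining) = $1,305.76
Check: goods available $3,429.30 = COGS $2,123.54 + ending $1,305.76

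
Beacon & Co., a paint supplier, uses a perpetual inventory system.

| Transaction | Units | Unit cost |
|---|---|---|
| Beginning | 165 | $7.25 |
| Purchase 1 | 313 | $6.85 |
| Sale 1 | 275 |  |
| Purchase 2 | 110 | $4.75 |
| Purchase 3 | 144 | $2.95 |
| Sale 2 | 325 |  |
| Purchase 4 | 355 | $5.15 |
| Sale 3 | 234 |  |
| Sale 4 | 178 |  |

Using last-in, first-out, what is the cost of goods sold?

Sale 1 (275) [LIFO — newest first]: 275 @ $6.85 = $1,883.75
Sale 2 (325) [LIFO — newest first]: 144 @ $2.95 + 110 @ $4.75 + 38 @ $6.85 + 33 @ $7.25 = $1,446.85
Sale 3 (234) [LIFO — newest first]: 234 @ $5.15 = $1,205.10
Sale 4 (178) [LIFO — newest first]: 121 @ $5.15 + 57 @ $7.25 = $1,036.40
Total COGS = $1,883.75 + $1,446.85 + $1,205.10 + $1,036.40 = $5,572.10
Ending inventory: 75 @ $7.25 = $543.75
Check: goods available $6,115.85 = COGS $5,572.10 + ending $543.75

COGS = $5,572.10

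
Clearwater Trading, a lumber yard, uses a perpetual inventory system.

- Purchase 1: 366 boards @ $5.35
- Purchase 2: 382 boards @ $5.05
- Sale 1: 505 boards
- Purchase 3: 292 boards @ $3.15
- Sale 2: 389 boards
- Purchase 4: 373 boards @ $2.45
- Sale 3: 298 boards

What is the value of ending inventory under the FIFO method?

Sale 1 (505) [FIFO — oldest first]: 366 @ $5.35 + 139 @ $5.05 = $2,660.05
Sale 2 (389) [FIFO — oldest first]: 243 @ $5.05 + 146 @ $3.15 = $1,687.05
Sale 3 (298) [FIFO — oldest first]: 146 @ $3.15 + 152 @ $2.45 = $832.30
Total COGS = $2,660.05 + $1,687.05 + $832.30 = $5,179.40
Ending inventory: 221 @ $2.45 = $541.45

Ending inventory = $541.45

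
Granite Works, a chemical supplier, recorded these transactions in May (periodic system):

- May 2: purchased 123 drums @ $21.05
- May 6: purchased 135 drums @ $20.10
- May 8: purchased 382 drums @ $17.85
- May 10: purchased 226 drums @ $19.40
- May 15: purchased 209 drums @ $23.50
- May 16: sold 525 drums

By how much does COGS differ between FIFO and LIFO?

FIFO COGS: 123 @ $21.05 + 135 @ $20.10 + 267 @ $17.85 = $10,068.60
LIFO COGS: 209 @ $23.50 + 226 @ $19.40 + 90 @ $17.85 = $10,902.40
Difference = |$10,068.60 − $10,902.40| = $833.80

$833.80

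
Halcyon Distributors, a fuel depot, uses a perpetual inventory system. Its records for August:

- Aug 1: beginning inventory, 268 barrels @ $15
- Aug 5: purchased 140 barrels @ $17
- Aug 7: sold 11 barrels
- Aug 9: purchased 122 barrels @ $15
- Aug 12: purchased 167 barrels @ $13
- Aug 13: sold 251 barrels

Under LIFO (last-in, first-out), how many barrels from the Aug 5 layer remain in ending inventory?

Aug 7, 11 sold [LIFO — newest first]: 11 @ $17 = $187
Aug 13, 251 sold [LIFO — newest first]: 167 @ $13 + 84 @ $15 = $3,431
Total COGS = $187 + $3,431 = $3,618
Ending inventory: 268 @ $15 + 129 @ $17 + 38 @ $15 = $6,783

129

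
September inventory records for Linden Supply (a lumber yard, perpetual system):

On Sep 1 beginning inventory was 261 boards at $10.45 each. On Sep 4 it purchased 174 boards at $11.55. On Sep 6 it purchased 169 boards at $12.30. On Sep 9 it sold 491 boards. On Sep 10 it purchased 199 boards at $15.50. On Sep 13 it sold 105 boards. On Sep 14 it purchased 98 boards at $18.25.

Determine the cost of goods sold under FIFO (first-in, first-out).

COGS = $6,717.45

Sep 9, 491 sold [FIFO — oldest first]: 261 @ $10.45 + 174 @ $11.55 + 56 @ $12.30 = $5,425.95
Sep 13, 105 sold [FIFO — oldest first]: 105 @ $12.30 = $1,291.50
Total COGS = $5,425.95 + $1,291.50 = $6,717.45
Ending inventory: 8 @ $12.30 + 199 @ $15.50 + 98 @ $18.25 = $4,971.40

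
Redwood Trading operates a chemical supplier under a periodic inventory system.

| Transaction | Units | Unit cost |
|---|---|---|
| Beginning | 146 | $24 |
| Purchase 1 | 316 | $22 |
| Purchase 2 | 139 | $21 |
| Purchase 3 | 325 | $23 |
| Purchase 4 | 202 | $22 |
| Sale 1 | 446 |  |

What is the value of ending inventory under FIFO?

Ending inventory = $15,190

Sale 1 (446) [FIFO — oldest first]: 146 @ $24 + 300 @ $22 = $10,104
Ending inventory: 16 @ $22 + 139 @ $21 + 325 @ $23 + 202 @ $22 = $15,190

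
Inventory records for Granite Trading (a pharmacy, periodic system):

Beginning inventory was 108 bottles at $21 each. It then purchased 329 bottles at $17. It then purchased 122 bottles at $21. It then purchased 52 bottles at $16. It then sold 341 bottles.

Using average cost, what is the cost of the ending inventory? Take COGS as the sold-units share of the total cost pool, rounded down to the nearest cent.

Sale 1, sell 341: 341/611 × $11,255.00 → $6,281.43
Ending inventory (cost pool remaining) = $4,973.57

Ending inventory = $4,973.57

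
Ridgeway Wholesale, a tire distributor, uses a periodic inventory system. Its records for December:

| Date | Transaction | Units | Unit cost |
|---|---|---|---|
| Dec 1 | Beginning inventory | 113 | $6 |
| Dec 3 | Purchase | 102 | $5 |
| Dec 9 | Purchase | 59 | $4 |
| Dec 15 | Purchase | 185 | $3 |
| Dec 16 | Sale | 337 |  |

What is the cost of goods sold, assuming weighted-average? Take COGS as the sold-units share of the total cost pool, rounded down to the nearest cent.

COGS = $1,452.99

Dec 16, sell 337: 337/459 × $1,979.00 → $1,452.99
Ending inventory (cost pool remaining) = $526.01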